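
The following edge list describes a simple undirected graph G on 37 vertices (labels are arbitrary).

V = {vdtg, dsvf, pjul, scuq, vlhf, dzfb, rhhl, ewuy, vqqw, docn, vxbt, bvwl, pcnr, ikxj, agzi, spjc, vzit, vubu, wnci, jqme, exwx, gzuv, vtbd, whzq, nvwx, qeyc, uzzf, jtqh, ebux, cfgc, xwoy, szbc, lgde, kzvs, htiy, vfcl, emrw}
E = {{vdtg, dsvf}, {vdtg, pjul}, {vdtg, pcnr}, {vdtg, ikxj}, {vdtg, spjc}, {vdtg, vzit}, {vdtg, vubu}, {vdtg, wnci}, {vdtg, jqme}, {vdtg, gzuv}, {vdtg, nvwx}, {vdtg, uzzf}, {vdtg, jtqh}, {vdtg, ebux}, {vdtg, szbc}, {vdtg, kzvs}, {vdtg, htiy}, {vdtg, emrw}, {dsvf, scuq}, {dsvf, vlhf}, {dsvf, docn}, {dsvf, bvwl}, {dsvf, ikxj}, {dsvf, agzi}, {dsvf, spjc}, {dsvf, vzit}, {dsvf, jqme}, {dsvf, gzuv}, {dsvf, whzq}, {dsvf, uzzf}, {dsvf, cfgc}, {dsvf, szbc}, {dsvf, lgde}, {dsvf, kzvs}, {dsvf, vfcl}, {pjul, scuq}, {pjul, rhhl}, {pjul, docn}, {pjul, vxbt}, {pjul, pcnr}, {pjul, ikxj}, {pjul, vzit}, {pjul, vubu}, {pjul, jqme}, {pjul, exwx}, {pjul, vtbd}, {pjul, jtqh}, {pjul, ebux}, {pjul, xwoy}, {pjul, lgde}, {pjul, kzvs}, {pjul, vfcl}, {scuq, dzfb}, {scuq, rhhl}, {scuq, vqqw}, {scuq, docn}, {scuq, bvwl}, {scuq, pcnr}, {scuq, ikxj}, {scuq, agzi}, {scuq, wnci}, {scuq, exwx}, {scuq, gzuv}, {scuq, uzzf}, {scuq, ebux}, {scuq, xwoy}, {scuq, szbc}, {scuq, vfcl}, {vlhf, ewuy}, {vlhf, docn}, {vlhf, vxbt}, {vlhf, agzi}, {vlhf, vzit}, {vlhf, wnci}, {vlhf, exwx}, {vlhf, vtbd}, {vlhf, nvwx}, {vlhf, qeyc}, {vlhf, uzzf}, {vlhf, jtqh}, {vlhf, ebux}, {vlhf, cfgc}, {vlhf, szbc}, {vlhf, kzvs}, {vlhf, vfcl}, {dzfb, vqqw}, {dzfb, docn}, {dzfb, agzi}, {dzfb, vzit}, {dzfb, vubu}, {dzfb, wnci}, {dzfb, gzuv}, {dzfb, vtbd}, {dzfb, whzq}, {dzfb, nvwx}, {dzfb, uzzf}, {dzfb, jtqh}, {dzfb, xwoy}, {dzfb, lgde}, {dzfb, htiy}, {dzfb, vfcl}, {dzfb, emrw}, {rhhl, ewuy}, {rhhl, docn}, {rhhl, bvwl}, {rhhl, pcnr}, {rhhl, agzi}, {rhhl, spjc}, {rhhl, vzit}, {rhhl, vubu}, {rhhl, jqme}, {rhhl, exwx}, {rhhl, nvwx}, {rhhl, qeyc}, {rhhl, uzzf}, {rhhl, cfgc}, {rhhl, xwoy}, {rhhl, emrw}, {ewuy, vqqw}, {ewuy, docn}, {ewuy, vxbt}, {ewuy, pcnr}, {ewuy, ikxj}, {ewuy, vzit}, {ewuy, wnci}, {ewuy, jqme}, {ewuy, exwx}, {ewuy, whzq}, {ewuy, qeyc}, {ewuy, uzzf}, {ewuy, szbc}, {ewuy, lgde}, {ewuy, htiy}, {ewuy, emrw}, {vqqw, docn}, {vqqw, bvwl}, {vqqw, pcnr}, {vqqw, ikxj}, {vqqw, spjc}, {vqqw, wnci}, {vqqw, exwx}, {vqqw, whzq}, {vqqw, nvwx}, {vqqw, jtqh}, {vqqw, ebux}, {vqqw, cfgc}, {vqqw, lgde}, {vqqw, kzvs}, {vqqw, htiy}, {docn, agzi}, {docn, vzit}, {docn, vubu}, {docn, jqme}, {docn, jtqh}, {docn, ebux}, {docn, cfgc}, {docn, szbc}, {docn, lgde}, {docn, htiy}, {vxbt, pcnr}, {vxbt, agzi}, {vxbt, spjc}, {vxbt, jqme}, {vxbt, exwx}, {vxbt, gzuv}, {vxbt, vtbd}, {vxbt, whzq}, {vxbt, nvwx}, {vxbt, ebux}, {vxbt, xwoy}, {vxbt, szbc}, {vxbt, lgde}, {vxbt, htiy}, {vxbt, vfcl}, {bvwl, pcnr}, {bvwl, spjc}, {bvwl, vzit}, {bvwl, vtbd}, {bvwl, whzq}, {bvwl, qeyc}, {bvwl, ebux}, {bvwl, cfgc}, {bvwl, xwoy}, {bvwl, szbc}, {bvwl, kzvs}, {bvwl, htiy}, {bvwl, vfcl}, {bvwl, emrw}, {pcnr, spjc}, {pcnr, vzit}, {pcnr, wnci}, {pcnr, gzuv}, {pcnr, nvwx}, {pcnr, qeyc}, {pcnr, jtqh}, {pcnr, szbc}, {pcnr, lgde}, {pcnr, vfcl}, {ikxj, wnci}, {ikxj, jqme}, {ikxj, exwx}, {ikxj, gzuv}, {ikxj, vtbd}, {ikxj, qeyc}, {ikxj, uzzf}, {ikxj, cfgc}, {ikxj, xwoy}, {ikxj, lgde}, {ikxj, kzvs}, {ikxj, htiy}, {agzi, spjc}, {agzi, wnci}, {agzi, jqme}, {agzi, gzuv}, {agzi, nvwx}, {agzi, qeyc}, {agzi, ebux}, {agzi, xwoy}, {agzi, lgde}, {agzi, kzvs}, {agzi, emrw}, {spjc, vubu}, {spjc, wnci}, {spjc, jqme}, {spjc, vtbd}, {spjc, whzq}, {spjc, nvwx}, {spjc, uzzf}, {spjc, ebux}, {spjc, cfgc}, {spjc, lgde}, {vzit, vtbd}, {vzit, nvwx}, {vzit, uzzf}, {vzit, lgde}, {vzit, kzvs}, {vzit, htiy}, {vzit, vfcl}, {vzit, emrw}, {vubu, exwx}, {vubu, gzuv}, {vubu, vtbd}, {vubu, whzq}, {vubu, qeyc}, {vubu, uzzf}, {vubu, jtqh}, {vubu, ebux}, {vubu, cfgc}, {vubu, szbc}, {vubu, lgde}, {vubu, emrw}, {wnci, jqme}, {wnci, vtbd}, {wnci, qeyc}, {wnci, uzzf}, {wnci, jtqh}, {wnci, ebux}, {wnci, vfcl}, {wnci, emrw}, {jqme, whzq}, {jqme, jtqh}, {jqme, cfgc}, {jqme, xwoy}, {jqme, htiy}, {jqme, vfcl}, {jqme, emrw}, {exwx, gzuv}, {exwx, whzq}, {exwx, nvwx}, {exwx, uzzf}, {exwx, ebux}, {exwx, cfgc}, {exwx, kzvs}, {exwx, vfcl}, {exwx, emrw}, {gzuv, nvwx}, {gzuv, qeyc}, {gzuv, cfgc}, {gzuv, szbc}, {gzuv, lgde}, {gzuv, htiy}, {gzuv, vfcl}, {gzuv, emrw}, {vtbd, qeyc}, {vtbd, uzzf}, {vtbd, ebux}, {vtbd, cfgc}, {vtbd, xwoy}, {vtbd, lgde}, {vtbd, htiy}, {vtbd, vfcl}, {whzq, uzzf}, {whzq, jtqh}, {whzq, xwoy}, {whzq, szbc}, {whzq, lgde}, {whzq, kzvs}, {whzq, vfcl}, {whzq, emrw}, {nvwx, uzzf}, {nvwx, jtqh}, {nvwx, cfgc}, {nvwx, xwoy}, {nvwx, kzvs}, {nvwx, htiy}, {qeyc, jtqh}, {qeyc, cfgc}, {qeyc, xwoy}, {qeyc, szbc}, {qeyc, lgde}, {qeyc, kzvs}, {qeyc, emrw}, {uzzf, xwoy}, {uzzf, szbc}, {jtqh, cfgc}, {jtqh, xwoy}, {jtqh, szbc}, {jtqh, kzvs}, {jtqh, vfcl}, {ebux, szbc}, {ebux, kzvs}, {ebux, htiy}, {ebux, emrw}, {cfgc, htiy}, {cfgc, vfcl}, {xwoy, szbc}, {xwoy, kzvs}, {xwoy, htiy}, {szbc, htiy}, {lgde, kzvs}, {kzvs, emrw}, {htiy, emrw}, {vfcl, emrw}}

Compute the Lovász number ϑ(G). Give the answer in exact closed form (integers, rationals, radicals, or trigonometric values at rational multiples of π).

N(jtqh) = {vdtg, pjul, vlhf, dzfb, vqqw, docn, pcnr, vubu, wnci, jqme, whzq, nvwx, qeyc, cfgc, xwoy, szbc, kzvs, vfcl}, |N(jtqh)| = 18.
Vertex uzzf has 18 neighbors: vdtg, dsvf, scuq, vlhf, dzfb, rhhl, ewuy, ikxj, spjc, vzit, vubu, wnci, exwx, vtbd, whzq, nvwx, xwoy, szbc.
deg(vxbt) = 18; N(vxbt) = {pjul, vlhf, ewuy, pcnr, agzi, spjc, jqme, exwx, gzuv, vtbd, whzq, nvwx, ebux, xwoy, szbc, lgde, htiy, vfcl}.
deg(vubu) = 18; N(vubu) = {vdtg, pjul, dzfb, rhhl, docn, spjc, exwx, gzuv, vtbd, whzq, qeyc, uzzf, jtqh, ebux, cfgc, szbc, lgde, emrw}.
18-regular, N=37; strongly regular (37,18,8,9).
A has 3 distinct eigenvalues ≈ [18.0, 2.54138, -3.54138].
Lovász (edge-transitive): ϑ = −37·(-sqrt(37)/2 - 1/2)/((18)−(-sqrt(37)/2 - 1/2)) = sqrt(37).
ϑ(G) ≈ 6.0828.

sqrt(37)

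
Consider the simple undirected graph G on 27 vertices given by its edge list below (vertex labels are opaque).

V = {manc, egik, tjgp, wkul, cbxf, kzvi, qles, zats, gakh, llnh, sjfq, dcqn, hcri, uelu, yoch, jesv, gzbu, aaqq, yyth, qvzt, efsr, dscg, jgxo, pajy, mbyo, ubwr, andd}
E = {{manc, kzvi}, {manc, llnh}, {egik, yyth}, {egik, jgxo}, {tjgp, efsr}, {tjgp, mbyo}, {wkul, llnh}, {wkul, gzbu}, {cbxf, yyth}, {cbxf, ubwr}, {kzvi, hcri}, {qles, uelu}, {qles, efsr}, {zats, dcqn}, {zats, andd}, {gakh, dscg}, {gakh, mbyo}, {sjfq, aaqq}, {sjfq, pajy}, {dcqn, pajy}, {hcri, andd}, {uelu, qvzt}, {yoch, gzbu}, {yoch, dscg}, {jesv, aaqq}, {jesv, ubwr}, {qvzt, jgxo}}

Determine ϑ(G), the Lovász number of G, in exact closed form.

deg(qles) = 2; N(qles) = {uelu, efsr}.
Vertex yoch has 2 neighbors: gzbu, dscg.
deg(manc) = 2; N(manc) = {kzvi, llnh}.
Vertex ubwr has 2 neighbors: cbxf, jesv.
Regular of degree 2 on 27 vertices: this is C_{27}, the 27-cycle.
spec(A) ≈ [2.0, 1.946, 1.787, 1.532, 1.194, 0.792, 0.347, -0.116, -0.574, -1.0, -1.372, -1.671, -1.879, -1.986] (distinct, 3 d.p.).
−27·(-2*cos(pi/27)) / ((2)−(-2*cos(pi/27))) = 27*cos(pi/27)/(cos(pi/27) + 1) = ϑ(G).
ϑ(G) ≈ 13.45420409.
Check 13 ≤ 27*cos(pi/27)/(cos(pi/27) + 1) ≤ 14: both strict.

27*cos(pi/27)/(cos(pi/27) + 1)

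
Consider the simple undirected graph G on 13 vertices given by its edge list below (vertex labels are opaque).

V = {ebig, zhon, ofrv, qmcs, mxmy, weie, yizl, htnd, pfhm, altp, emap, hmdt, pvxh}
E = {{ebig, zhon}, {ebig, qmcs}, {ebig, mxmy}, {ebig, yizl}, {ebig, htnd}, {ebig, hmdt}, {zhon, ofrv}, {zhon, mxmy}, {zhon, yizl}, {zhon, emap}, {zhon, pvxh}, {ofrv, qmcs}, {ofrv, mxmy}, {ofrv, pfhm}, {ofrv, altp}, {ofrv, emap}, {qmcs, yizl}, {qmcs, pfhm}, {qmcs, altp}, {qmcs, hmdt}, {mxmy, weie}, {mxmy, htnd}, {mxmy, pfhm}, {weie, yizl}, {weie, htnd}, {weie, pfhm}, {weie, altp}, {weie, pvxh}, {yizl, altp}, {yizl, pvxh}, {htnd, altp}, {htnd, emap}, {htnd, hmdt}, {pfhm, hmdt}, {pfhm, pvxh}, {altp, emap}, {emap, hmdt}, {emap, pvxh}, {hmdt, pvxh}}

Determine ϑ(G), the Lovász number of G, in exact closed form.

sqrt(13)

Vertex ebig has 6 neighbors: zhon, qmcs, mxmy, yizl, htnd, hmdt.
N(htnd) = {ebig, mxmy, weie, altp, emap, hmdt}, |N(htnd)| = 6.
deg(zhon) = 6; N(zhon) = {ebig, ofrv, mxmy, yizl, emap, pvxh}.
N(weie) = {mxmy, yizl, htnd, pfhm, altp, pvxh}, |N(weie)| = 6.
Every vertex has degree 6 (N=13); Paley(13): SR with (k,λ,μ)=(6,2,3).
The 3 distinct eigenvalues: [6.0, 1.302776, -2.302776].
Lovász: ϑ = −13(-sqrt(13)/2 - 1/2)/(6+-(-sqrt(13)/2 - 1/2)) = sqrt(13).
= 3.605551275… (decimal).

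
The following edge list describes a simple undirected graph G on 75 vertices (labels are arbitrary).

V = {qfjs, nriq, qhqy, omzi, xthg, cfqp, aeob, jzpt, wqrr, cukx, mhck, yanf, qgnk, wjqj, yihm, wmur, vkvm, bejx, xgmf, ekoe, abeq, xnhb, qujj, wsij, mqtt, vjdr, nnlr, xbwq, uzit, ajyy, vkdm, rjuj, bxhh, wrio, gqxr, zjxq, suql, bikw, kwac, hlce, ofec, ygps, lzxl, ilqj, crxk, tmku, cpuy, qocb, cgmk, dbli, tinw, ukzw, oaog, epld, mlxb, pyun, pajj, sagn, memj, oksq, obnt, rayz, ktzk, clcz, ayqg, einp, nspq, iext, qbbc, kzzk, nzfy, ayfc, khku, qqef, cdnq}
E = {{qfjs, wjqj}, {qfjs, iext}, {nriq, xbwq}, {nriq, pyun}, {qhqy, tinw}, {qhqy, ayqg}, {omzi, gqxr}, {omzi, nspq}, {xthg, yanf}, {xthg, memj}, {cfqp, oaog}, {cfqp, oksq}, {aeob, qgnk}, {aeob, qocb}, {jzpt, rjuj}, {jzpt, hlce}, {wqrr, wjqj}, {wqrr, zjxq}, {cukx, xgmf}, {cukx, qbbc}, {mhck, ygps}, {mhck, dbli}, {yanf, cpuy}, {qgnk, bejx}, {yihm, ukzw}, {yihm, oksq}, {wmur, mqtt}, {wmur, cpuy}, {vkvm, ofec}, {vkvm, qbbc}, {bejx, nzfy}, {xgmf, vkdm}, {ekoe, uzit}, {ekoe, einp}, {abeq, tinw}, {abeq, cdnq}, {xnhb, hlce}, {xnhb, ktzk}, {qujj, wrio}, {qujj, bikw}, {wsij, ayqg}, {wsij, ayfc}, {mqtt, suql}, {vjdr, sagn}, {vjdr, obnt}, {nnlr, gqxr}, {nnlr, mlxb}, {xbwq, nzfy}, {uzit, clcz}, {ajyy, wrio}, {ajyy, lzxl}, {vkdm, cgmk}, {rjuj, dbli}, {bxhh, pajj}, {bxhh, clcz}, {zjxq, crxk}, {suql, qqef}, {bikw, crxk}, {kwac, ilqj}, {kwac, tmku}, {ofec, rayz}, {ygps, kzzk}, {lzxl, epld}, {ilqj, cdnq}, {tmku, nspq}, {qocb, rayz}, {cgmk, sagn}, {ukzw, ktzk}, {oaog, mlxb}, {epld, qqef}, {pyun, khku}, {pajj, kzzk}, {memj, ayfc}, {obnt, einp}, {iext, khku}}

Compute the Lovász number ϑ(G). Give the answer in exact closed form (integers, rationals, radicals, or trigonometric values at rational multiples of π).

75*cos(pi/75)/(cos(pi/75) + 1)

N(xbwq) = {nriq, nzfy}, |N(xbwq)| = 2.
deg(ktzk) = 2; N(ktzk) = {xnhb, ukzw}.
Vertex ofec has 2 neighbors: vkvm, rayz.
Vertex ayqg has 2 neighbors: qhqy, wsij.
deg(v) = 2 for all v (|V|=75); connected 2-regular on 75 ⇒ C_{75}.
spec(A) ≈ [2.0, 1.993, 1.972, 1.937, 1.889, 1.827, 1.753, 1.666, 1.567, 1.458, 1.338, 1.209, 1.072, 0.927, 0.775, 0.618, 0.457, 0.292, 0.126, -0.042, -0.209, -0.375, -0.538, -0.697, -0.852, -1.0, -1.141, -1.275, -1.399, -1.514, -1.618, -1.711, -1.791, -1.86, -1.915, -1.956, -1.984, -1.998] (distinct, 3 d.p.).
Lovász (edge-transitive): ϑ = −75·(-2*cos(pi/75))/((2)−(-2*cos(pi/75))) = 75*cos(pi/75)/(cos(pi/75) + 1).
= 37.483546… (decimal).
α=37, χ(Ḡ)=38; ϑ=75*cos(pi/75)/(cos(pi/75) + 1) lies between (both strict).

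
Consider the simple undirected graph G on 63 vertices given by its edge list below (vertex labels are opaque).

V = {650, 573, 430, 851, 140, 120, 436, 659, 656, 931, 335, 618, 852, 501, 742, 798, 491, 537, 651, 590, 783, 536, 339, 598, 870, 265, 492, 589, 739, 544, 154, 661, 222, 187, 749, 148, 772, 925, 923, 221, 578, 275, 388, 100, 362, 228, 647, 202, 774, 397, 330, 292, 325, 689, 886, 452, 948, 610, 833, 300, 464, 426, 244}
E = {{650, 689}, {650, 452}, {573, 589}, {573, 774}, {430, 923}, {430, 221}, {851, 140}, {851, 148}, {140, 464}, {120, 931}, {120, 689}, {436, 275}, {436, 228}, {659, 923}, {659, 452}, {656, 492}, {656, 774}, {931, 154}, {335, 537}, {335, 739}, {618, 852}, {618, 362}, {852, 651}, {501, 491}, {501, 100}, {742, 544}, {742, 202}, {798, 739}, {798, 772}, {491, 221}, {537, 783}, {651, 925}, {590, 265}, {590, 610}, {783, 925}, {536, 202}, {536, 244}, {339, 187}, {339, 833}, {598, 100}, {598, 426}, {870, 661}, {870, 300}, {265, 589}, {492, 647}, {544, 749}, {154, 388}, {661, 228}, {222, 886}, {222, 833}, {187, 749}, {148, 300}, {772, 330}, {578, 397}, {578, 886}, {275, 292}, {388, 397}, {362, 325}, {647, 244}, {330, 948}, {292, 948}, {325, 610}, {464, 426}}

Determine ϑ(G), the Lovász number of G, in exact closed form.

deg(100) = 2; N(100) = {501, 598}.
Vertex 661 has 2 neighbors: 870, 228.
N(948) = {330, 292}, |N(948)| = 2.
deg(388) = 2; N(388) = {154, 397}.
63-vertex 2-regular graph: a single 63-cycle (edge-transitive).
A has 32 distinct eigenvalues ≈ [2.0, 1.99006, 1.96034, 1.91115, 1.84295, 1.75644, 1.65248, 1.53209, 1.39647, 1.24698, 1.08509, 0.91242, 0.73068, 0.54168, 0.3473, 0.14946, -0.04986, -0.24869, -0.44504, -0.63697, -0.82257, -1.0, -1.16749, -1.32337, -1.4661, -1.59427, -1.70658, -1.80194, -1.87939, -1.93815, -1.97766, -1.99751].
−63·(-2*cos(pi/63)) / ((2)−(-2*cos(pi/63))) = 63*cos(pi/63)/(cos(pi/63) + 1) = ϑ(G).
Numerically 31.48041.
Check 31 ≤ 63*cos(pi/63)/(cos(pi/63) + 1) ≤ 32: both strict.

63*cos(pi/63)/(cos(pi/63) + 1)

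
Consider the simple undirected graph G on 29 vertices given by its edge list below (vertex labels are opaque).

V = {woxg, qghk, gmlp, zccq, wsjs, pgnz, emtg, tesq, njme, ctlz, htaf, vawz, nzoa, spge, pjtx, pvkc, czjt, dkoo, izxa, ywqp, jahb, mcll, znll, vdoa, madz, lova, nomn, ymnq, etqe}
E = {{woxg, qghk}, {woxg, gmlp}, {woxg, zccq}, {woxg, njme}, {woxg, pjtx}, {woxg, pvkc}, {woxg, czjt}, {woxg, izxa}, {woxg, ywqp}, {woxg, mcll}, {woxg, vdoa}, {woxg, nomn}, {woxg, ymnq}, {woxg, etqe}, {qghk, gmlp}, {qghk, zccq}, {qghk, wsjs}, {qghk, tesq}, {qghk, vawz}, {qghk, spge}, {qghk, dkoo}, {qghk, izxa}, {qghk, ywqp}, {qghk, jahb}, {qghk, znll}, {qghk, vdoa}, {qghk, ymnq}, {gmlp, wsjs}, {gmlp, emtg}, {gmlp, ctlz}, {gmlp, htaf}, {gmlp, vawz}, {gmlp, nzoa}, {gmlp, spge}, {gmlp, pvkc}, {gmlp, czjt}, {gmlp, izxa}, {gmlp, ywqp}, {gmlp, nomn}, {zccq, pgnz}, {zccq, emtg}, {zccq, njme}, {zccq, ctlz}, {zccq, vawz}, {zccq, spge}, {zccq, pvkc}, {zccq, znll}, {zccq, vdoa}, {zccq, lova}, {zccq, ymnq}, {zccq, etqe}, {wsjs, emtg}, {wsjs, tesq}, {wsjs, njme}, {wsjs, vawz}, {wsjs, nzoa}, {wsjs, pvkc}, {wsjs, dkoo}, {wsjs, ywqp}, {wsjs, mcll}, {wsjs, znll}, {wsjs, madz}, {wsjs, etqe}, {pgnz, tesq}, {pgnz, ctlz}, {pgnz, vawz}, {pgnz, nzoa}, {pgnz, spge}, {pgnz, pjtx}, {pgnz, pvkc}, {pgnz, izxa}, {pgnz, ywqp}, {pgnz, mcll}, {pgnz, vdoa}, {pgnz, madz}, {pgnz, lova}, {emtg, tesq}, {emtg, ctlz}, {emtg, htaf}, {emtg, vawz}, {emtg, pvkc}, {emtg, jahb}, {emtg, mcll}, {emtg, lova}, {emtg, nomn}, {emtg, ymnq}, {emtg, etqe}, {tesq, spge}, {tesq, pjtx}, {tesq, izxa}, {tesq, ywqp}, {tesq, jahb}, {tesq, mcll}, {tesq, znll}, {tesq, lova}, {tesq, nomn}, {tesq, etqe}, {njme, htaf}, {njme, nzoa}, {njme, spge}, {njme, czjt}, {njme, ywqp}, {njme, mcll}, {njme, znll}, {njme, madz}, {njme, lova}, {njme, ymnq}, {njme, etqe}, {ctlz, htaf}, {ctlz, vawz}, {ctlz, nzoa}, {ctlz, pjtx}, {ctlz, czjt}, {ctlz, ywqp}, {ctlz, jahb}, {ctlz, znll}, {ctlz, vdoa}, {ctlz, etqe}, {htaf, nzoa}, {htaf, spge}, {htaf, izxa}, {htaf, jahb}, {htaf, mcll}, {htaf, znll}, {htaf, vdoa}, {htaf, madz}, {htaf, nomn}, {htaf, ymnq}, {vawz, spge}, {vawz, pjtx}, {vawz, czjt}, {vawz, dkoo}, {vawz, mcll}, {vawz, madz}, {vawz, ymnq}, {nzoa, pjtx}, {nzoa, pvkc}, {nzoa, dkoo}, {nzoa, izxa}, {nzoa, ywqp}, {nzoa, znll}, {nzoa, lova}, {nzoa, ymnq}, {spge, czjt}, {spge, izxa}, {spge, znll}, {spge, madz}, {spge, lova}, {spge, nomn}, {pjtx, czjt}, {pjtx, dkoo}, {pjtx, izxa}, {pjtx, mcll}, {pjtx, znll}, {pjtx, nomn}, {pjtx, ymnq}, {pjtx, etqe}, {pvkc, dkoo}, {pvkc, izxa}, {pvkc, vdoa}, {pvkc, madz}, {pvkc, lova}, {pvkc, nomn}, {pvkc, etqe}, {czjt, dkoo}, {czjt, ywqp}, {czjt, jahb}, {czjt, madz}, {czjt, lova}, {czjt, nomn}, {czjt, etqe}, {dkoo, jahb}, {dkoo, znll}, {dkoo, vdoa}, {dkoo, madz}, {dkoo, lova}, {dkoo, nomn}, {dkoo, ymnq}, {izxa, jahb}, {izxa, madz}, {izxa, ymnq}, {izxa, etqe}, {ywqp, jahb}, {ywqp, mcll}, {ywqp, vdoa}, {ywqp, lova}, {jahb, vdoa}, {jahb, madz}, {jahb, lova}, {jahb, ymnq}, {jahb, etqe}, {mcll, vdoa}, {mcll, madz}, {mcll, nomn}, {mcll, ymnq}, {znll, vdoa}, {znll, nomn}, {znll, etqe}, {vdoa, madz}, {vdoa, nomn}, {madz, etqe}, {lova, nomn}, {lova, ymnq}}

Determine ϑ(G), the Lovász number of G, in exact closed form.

sqrt(29)

Vertex ymnq has 14 neighbors: woxg, qghk, zccq, emtg, njme, htaf, vawz, nzoa, pjtx, dkoo, izxa, jahb, mcll, lova.
N(ywqp) = {woxg, qghk, gmlp, wsjs, pgnz, tesq, njme, ctlz, nzoa, czjt, jahb, mcll, vdoa, lova}, |N(ywqp)| = 14.
N(pjtx) = {woxg, pgnz, tesq, ctlz, vawz, nzoa, czjt, dkoo, izxa, mcll, znll, nomn, ymnq, etqe}, |N(pjtx)| = 14.
N(etqe) = {woxg, zccq, wsjs, emtg, tesq, njme, ctlz, pjtx, pvkc, czjt, izxa, jahb, znll, madz}, |N(etqe)| = 14.
G on 29 vertices is 14-regular; Paley(29): SR with (k,λ,μ)=(14,6,7).
The 3 distinct eigenvalues: [14.0, 2.193, -3.193].
λ_max=14, λ_min=-sqrt(29)/2 - 1/2; ϑ = −29·λ_min/(λ_max−λ_min) = sqrt(29).
ϑ(G) ≈ 5.38516.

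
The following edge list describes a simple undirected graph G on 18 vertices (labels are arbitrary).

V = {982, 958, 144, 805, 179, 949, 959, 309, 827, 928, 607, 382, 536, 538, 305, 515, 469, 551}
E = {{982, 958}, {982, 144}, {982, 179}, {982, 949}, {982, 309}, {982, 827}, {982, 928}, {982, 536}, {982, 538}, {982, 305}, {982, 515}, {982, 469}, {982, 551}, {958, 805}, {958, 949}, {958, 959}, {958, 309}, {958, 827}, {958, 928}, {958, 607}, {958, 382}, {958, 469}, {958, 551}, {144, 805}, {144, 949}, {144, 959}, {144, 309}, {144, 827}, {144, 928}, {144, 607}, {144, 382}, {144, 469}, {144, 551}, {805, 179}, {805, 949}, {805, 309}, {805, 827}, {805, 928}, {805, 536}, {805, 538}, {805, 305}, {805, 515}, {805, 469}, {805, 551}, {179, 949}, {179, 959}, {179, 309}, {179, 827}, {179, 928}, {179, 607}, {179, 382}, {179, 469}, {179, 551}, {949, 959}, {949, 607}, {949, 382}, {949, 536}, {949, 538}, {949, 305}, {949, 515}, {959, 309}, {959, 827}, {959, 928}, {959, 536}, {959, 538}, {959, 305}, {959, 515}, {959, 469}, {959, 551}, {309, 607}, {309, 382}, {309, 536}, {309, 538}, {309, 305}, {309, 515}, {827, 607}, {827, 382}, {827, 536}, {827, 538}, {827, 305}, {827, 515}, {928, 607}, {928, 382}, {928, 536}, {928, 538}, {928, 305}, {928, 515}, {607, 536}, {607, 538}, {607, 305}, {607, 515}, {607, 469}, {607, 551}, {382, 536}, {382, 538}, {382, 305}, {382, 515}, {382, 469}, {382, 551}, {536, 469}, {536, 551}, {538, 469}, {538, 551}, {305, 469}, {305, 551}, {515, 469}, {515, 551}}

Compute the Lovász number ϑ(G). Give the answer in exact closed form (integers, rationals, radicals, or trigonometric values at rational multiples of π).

7

deg(949) = 12; N(949) = {982, 958, 144, 805, 179, 959, 607, 382, 536, 538, 305, 515}.
deg(958) = 11; N(958) = {982, 805, 949, 959, 309, 827, 928, 607, 382, 469, 551}.
Vertex 515 has 11 neighbors: 982, 805, 949, 959, 309, 827, 928, 607, 382, 469, 551.
Vertex 805 has 13 neighbors: 958, 144, 179, 949, 309, 827, 928, 536, 538, 305, 515, 469, 551.
G = K_{7,6,5}: α = 7 = χ(Ḡ), so ϑ = 7.
= 7.0000000… (decimal).
Check 7 ≤ 7 ≤ 7: collapsed.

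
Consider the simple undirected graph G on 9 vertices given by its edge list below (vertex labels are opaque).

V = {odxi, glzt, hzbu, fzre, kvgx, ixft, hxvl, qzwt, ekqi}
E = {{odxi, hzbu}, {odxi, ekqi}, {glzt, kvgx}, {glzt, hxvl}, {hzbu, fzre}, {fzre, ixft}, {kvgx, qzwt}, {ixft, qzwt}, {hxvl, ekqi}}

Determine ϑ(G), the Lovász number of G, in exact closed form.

9*cos(pi/9)/(cos(pi/9) + 1)

N(odxi) = {hzbu, ekqi}, |N(odxi)| = 2.
Vertex kvgx has 2 neighbors: glzt, qzwt.
deg(hxvl) = 2; N(hxvl) = {glzt, ekqi}.
Vertex ekqi has 2 neighbors: odxi, hxvl.
2-regular, N=9; connected 2-regular on 9 ⇒ C_{9}.
The 5 distinct eigenvalues: [2.0, 1.53209, 0.3473, -1.0, -1.87939].
Lovász: ϑ = −9(-2*cos(pi/9))/(2+-(-1)*2*cos(pi/9)) = 9*cos(pi/9)/(cos(pi/9) + 1).
= 4.360089581… (decimal).
Lovász sandwich 4 ≤ 9*cos(pi/9)/(cos(pi/9) + 1) ≤ 5: both strict.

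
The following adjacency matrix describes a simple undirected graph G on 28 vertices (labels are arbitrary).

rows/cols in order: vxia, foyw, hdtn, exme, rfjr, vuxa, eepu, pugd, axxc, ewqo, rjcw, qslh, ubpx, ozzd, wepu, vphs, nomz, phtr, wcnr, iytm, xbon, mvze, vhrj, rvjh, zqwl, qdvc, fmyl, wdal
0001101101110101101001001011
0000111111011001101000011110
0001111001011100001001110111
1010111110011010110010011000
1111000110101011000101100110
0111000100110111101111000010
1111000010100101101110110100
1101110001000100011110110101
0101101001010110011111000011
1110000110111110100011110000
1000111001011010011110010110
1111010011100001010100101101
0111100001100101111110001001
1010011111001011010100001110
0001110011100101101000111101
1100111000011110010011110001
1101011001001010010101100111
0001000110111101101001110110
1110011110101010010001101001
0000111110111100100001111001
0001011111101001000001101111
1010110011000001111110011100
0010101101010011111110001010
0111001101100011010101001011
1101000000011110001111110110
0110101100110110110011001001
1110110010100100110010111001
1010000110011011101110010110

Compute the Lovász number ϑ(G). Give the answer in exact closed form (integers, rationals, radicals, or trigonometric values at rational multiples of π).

7

Vertex vhrj has 15 neighbors: hdtn, rfjr, eepu, pugd, ewqo, qslh, wepu, vphs, nomz, phtr, wcnr, iytm, xbon, zqwl, fmyl.
N(phtr) = {exme, pugd, axxc, rjcw, qslh, ubpx, ozzd, vphs, nomz, wcnr, mvze, vhrj, rvjh, qdvc, fmyl}, |N(phtr)| = 15.
deg(hdtn) = 15; N(hdtn) = {exme, rfjr, vuxa, eepu, ewqo, qslh, ubpx, ozzd, wcnr, mvze, vhrj, rvjh, qdvc, fmyl, wdal}.
deg(eepu) = 15; N(eepu) = {vxia, foyw, hdtn, exme, axxc, rjcw, ozzd, vphs, nomz, wcnr, iytm, xbon, vhrj, rvjh, qdvc}.
deg(v) = 15 for all v (|V|=28); this is K(8,2), the Kneser graph.
Distinct eigenvalues (to 6 d.p.): [15.0, 1.0, -5.0].
λ_max=15, λ_min=-5; ϑ = −28·λ_min/(λ_max−λ_min) = 7.
= 7.00000000… (decimal).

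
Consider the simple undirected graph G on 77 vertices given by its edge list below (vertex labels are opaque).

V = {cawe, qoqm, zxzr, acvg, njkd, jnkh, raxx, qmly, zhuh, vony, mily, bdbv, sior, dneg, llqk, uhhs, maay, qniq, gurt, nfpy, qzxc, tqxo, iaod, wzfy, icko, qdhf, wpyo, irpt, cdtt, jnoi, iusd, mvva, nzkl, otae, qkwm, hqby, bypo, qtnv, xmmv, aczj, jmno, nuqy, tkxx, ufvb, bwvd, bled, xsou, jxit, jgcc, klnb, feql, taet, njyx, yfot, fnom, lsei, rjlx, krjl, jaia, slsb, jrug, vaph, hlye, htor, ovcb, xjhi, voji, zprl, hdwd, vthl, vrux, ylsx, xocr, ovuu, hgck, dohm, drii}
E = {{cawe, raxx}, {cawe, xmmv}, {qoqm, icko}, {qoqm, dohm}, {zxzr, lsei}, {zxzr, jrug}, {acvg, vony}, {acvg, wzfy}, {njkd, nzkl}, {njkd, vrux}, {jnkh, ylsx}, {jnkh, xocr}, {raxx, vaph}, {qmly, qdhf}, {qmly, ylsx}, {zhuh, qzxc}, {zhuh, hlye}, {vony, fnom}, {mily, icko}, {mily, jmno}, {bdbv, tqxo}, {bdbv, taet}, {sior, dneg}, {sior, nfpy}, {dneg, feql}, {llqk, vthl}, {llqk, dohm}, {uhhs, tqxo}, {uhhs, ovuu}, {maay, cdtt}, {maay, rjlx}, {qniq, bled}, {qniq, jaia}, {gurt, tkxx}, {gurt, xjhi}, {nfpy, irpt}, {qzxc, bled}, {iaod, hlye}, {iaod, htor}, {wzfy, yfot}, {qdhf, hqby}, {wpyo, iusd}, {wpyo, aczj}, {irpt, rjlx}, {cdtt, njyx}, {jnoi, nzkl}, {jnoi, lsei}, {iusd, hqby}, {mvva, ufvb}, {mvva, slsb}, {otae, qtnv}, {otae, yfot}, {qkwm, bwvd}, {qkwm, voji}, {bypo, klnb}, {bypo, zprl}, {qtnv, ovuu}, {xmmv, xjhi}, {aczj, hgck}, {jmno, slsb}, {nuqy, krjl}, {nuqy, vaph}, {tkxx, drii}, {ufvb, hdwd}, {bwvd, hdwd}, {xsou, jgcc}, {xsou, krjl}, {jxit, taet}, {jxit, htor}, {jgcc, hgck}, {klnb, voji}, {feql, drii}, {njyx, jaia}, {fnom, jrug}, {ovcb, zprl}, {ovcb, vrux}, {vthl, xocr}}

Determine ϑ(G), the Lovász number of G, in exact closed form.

77*cos(pi/77)/(cos(pi/77) + 1)

N(taet) = {bdbv, jxit}, |N(taet)| = 2.
deg(maay) = 2; N(maay) = {cdtt, rjlx}.
deg(tkxx) = 2; N(tkxx) = {gurt, drii}.
Vertex vthl has 2 neighbors: llqk, xocr.
2-regular, N=77; a single 77-cycle (edge-transitive).
A has 39 distinct eigenvalues ≈ [2.0, 1.993, 1.973, 1.94, 1.894, 1.836, 1.765, 1.683, 1.589, 1.484, 1.37, 1.247, 1.115, 0.976, 0.831, 0.68, 0.524, 0.365, 0.204, 0.041, -0.122, -0.285, -0.445, -0.602, -0.756, -0.904, -1.047, -1.182, -1.31, -1.429, -1.538, -1.637, -1.725, -1.802, -1.867, -1.919, -1.959, -1.985, -1.998].
λ_max=2, λ_min=-2*cos(pi/77); ϑ = −77·λ_min/(λ_max−λ_min) = 77*cos(pi/77)/(cos(pi/77) + 1).
≈ 38.483973469 (to 9 d.p.).
38 ≤ 77*cos(pi/77)/(cos(pi/77) + 1) ≤ 39: both strict.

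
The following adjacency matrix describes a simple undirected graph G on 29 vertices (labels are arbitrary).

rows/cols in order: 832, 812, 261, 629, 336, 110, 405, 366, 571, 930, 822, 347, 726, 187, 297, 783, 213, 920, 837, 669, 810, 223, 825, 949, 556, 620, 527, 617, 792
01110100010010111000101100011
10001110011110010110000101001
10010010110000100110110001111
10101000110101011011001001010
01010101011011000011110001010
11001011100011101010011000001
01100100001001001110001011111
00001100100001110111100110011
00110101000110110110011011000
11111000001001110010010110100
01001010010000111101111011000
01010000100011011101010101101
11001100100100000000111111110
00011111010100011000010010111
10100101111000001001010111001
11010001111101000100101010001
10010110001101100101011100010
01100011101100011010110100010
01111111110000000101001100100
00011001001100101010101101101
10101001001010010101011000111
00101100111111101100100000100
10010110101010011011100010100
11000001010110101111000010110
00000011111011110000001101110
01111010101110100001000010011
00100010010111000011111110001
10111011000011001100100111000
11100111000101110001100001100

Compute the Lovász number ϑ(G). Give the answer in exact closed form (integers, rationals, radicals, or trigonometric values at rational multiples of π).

sqrt(29)

N(783) = {832, 812, 629, 366, 571, 930, 822, 347, 187, 920, 810, 825, 556, 792}, |N(783)| = 14.
N(187) = {629, 336, 110, 405, 366, 930, 347, 783, 213, 223, 556, 527, 617, 792}, |N(187)| = 14.
deg(336) = 14; N(336) = {812, 629, 110, 366, 930, 822, 726, 187, 837, 669, 810, 223, 620, 617}.
deg(527) = 14; N(527) = {261, 405, 930, 347, 726, 187, 837, 669, 810, 223, 825, 949, 556, 792}.
deg(v) = 14 for all v (|V|=29); Paley(29): SR with (k,λ,μ)=(14,6,7).
The 3 distinct eigenvalues: [14.0, 2.193, -3.193].
−29·(-sqrt(29)/2 - 1/2) / ((14)−(-sqrt(29)/2 - 1/2)) = sqrt(29) = ϑ(G).
Numerically 5.3851648.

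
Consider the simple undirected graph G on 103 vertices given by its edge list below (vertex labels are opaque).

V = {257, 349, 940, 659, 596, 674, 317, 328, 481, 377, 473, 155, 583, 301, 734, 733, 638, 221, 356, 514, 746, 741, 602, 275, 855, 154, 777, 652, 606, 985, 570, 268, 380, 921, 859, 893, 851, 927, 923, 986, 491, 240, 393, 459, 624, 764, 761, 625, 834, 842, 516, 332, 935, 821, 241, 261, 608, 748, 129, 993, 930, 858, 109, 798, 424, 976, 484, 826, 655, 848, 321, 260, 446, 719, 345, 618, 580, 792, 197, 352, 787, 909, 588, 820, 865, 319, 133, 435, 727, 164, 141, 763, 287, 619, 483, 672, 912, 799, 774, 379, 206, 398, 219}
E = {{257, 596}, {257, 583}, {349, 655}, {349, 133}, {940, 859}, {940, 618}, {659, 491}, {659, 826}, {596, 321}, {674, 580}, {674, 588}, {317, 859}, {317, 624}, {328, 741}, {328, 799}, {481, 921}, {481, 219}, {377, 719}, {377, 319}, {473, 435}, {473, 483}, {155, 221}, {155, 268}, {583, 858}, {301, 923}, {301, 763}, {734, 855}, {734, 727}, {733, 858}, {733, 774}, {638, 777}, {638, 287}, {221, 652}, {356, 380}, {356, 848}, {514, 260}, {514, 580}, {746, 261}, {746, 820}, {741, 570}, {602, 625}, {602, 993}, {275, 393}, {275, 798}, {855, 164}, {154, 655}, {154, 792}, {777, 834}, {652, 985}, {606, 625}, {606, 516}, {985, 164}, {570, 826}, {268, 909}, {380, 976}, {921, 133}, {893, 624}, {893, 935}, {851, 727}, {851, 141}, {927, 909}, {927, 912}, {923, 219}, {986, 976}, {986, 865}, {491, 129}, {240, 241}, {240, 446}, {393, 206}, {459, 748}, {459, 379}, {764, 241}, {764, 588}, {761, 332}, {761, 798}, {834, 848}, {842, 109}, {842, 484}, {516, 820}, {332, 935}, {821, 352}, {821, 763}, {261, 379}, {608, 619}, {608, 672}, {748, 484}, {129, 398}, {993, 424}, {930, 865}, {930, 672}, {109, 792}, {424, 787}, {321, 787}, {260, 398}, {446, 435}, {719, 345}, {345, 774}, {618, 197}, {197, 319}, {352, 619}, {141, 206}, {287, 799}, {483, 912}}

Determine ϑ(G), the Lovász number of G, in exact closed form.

Vertex 618 has 2 neighbors: 940, 197.
N(734) = {855, 727}, |N(734)| = 2.
Vertex 652 has 2 neighbors: 221, 985.
N(777) = {638, 834}, |N(777)| = 2.
G on 103 vertices is 2-regular; this is C_{103}, the 103-cycle.
Distinct eigenvalues (to 5 d.p.): [2.0, 1.99628, 1.98513, 1.9666, 1.94076, 1.90769, 1.86752, 1.82041, 1.76653, 1.70608, 1.63928, 1.56638, 1.48765, 1.40339, 1.31391, 1.21954, 1.12063, 1.01756, 0.9107, 0.80045, 0.68722, 0.57144, 0.45353, 0.33394, 0.2131, 0.09147, -0.0305, -0.15236, -0.27365, -0.39392, -0.51273, -0.62963, -0.74418, -0.85597, -0.96458, -1.06959, -1.17063, -1.26731, -1.35928, -1.44619, -1.52772, -1.60357, -1.67345, -1.73711, -1.79431, -1.84483, -1.88849, -1.92512, -1.95459, -1.97679, -1.99163, -1.99907].
Lovász (edge-transitive): ϑ = −103·(-2*cos(pi/103))/((2)−(-2*cos(pi/103))) = 103*cos(pi/103)/(cos(pi/103) + 1).
ϑ(G) ≈ 51.488020467.
Check 51 ≤ 103*cos(pi/103)/(cos(pi/103) + 1) ≤ 52: both strict.

103*cos(pi/103)/(cos(pi/103) + 1)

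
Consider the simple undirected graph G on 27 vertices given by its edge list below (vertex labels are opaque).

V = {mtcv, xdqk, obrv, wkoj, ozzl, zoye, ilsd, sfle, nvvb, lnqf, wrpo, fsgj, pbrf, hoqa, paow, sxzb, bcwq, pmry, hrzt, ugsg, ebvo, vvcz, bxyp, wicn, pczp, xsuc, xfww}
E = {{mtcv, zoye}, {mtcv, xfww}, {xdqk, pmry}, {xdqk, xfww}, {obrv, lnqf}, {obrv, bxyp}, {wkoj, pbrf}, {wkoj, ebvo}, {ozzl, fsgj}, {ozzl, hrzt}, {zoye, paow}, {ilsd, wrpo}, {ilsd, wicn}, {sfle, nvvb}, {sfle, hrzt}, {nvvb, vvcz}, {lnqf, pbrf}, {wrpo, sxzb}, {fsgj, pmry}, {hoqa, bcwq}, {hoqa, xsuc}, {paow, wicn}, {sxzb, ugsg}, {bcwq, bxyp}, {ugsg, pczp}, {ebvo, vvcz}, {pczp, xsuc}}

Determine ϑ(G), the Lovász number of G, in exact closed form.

27*cos(pi/27)/(cos(pi/27) + 1)

N(ebvo) = {wkoj, vvcz}, |N(ebvo)| = 2.
Vertex pmry has 2 neighbors: xdqk, fsgj.
Vertex xsuc has 2 neighbors: hoqa, pczp.
N(wicn) = {ilsd, paow}, |N(wicn)| = 2.
G on 27 vertices is 2-regular; a single 27-cycle (edge-transitive).
spec(A) ≈ [2.0, 1.946, 1.787, 1.532, 1.194, 0.792, 0.347, -0.116, -0.574, -1.0, -1.372, -1.671, -1.879, -1.986] (distinct, 3 d.p.).
With N=27: ϑ(G) = 27·(-(-1)*2*cos(pi/27))/(2−(-2*cos(pi/27))) = 27*cos(pi/27)/(cos(pi/27) + 1).
≈ 13.454204087 (to 9 d.p.).
α=13, χ(Ḡ)=14; ϑ=27*cos(pi/27)/(cos(pi/27) + 1) lies between (both strict).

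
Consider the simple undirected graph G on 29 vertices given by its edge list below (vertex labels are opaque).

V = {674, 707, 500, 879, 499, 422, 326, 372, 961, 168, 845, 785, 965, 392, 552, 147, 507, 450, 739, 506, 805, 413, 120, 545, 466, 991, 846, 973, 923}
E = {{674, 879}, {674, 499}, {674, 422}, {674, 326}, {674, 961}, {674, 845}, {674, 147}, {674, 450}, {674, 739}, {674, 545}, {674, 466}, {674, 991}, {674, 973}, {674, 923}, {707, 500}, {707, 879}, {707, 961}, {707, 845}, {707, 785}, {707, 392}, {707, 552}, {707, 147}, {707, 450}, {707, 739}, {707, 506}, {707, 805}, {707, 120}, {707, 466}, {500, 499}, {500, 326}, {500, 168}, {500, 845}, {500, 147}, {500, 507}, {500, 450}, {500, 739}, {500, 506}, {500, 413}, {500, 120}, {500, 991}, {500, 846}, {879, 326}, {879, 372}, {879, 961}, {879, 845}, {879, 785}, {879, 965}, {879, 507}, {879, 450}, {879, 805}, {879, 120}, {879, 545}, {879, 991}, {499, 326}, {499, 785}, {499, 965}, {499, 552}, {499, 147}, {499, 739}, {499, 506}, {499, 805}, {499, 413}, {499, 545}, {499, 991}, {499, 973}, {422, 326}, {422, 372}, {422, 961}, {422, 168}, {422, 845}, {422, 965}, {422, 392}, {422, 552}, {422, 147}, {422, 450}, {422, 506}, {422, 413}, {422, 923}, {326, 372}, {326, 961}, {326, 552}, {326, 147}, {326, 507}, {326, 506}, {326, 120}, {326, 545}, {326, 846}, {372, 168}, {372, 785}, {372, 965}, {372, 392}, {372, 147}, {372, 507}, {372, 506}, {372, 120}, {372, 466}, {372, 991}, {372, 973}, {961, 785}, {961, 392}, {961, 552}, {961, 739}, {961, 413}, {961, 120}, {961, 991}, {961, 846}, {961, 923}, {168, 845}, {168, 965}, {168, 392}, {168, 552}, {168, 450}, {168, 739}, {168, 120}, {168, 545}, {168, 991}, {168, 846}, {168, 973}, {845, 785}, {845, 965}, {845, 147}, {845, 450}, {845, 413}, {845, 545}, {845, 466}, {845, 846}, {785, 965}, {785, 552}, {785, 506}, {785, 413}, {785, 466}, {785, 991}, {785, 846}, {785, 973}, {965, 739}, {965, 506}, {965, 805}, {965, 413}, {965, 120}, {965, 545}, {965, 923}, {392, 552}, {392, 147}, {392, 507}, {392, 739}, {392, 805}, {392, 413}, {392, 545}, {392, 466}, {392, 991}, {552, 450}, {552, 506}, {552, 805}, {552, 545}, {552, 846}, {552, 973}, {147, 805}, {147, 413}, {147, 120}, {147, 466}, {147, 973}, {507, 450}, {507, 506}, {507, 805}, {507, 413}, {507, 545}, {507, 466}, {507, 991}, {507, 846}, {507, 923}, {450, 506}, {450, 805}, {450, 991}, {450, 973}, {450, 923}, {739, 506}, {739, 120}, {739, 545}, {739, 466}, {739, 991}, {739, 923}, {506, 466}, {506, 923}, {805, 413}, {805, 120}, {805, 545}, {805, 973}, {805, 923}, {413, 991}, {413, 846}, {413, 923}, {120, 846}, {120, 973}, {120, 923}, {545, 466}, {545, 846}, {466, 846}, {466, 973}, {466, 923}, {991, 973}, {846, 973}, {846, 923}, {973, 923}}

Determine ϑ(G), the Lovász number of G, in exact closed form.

sqrt(29)

N(506) = {707, 500, 499, 422, 326, 372, 785, 965, 552, 507, 450, 739, 466, 923}, |N(506)| = 14.
Vertex 923 has 14 neighbors: 674, 422, 961, 965, 507, 450, 739, 506, 805, 413, 120, 466, 846, 973.
deg(545) = 14; N(545) = {674, 879, 499, 326, 168, 845, 965, 392, 552, 507, 739, 805, 466, 846}.
deg(965) = 14; N(965) = {879, 499, 422, 372, 168, 845, 785, 739, 506, 805, 413, 120, 545, 923}.
deg(v) = 14 for all v (|V|=29); Paley(29): SR with (k,λ,μ)=(14,6,7).
spec(A) ≈ [14.0, 2.193, -3.193] (distinct, 3 d.p.).
−29·(-sqrt(29)/2 - 1/2) / ((14)−(-sqrt(29)/2 - 1/2)) = sqrt(29) = ϑ(G).
= 5.3852… (decimal).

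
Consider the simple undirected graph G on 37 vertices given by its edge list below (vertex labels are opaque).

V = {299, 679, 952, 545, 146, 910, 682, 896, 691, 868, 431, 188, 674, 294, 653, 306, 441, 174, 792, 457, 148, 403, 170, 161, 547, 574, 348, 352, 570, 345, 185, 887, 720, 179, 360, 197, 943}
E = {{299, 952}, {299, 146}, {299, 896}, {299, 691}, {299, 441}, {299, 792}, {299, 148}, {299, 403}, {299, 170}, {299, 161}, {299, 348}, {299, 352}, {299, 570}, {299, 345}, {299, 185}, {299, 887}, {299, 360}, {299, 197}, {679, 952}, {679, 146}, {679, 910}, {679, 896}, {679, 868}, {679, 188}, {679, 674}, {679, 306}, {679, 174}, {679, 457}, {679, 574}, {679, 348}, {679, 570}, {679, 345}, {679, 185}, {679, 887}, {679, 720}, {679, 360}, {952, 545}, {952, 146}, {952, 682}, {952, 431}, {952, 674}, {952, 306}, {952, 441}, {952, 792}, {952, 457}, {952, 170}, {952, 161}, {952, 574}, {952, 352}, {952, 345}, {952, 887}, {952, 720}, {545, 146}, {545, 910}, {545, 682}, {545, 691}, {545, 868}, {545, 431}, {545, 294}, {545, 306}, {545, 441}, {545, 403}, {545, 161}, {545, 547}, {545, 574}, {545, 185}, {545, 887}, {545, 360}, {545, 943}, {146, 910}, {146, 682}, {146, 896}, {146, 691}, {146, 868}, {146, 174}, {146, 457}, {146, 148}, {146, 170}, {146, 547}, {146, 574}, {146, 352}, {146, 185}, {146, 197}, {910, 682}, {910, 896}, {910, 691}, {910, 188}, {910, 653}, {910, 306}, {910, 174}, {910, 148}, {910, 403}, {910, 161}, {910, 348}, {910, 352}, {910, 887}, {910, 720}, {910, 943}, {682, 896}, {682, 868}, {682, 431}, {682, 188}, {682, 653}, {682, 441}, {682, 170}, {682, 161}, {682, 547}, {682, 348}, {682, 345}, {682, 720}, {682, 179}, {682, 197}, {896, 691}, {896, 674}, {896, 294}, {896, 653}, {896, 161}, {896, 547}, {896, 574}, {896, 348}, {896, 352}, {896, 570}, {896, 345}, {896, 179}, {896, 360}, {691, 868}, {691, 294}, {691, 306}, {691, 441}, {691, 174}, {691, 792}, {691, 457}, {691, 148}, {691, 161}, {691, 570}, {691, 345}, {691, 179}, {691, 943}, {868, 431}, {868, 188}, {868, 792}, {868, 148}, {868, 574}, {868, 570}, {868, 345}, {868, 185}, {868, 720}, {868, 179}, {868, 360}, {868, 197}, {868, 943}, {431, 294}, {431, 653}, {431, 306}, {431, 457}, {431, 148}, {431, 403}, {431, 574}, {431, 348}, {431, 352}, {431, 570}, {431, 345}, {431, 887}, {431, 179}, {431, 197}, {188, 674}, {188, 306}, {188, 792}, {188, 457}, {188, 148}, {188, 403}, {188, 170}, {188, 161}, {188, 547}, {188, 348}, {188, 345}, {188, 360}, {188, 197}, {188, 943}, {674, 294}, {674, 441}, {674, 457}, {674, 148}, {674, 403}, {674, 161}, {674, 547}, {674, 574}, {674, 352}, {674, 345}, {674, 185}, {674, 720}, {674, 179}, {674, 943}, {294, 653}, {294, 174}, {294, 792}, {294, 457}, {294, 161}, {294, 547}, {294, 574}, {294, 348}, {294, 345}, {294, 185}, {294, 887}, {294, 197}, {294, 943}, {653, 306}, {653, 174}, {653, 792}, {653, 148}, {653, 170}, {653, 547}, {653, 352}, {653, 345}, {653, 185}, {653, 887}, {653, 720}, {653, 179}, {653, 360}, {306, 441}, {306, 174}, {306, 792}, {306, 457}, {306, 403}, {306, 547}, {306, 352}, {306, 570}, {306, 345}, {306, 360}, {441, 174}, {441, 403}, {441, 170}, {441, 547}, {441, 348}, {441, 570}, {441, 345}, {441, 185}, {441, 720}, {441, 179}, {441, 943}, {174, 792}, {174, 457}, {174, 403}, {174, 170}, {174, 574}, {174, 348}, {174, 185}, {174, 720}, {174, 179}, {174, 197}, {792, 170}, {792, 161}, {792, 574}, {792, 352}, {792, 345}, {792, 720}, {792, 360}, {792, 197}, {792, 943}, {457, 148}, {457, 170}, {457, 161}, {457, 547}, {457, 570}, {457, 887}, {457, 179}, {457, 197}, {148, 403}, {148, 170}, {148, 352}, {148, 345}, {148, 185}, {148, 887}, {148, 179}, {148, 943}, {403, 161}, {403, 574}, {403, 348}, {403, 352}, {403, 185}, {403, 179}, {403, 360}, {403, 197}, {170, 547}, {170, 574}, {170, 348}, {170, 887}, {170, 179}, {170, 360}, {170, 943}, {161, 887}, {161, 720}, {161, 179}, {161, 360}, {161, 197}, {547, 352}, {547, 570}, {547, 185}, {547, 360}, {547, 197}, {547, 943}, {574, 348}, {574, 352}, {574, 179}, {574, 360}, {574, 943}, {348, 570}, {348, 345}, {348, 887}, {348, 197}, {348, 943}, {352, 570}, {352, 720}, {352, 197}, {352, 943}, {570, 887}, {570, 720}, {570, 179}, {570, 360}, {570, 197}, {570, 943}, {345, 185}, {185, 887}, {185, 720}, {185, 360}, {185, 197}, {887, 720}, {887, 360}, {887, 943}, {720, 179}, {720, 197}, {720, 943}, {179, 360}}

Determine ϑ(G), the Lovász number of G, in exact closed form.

sqrt(37)

Vertex 570 has 18 neighbors: 299, 679, 896, 691, 868, 431, 306, 441, 457, 547, 348, 352, 887, 720, 179, 360, 197, 943.
deg(441) = 18; N(441) = {299, 952, 545, 682, 691, 674, 306, 174, 403, 170, 547, 348, 570, 345, 185, 720, 179, 943}.
Vertex 674 has 18 neighbors: 679, 952, 896, 188, 294, 441, 457, 148, 403, 161, 547, 574, 352, 345, 185, 720, 179, 943.
Vertex 197 has 18 neighbors: 299, 146, 682, 868, 431, 188, 294, 174, 792, 457, 403, 161, 547, 348, 352, 570, 185, 720.
Regular of degree 18 on 37 vertices: SR(37,18,8,9) — a Paley graph.
spec(A) ≈ [18.0, 2.541, -3.541] (distinct, 3 d.p.).
Lovász (edge-transitive): ϑ = −37·(-sqrt(37)/2 - 1/2)/((18)−(-sqrt(37)/2 - 1/2)) = sqrt(37).
Numerically 6.08276253.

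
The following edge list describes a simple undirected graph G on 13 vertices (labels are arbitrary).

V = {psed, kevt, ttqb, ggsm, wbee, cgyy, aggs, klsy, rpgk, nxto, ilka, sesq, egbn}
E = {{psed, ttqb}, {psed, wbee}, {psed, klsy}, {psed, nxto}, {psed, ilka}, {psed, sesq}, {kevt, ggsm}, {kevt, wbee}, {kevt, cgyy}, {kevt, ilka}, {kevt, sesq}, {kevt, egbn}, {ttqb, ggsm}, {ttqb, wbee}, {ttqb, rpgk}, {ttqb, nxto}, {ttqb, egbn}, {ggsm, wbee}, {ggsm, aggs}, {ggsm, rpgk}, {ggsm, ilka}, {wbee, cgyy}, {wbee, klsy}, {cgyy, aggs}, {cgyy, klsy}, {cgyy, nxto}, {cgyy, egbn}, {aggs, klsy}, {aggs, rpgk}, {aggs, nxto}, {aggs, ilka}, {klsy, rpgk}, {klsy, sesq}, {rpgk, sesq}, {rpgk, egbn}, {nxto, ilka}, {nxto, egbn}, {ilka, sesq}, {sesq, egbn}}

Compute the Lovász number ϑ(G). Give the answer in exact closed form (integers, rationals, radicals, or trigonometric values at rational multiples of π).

N(kevt) = {ggsm, wbee, cgyy, ilka, sesq, egbn}, |N(kevt)| = 6.
N(ttqb) = {psed, ggsm, wbee, rpgk, nxto, egbn}, |N(ttqb)| = 6.
N(psed) = {ttqb, wbee, klsy, nxto, ilka, sesq}, |N(psed)| = 6.
N(sesq) = {psed, kevt, klsy, rpgk, ilka, egbn}, |N(sesq)| = 6.
Every vertex has degree 6 (N=13); strongly regular (13,6,2,3).
A has 3 distinct eigenvalues ≈ [6.0, 1.3028, -2.3028].
With N=13: ϑ(G) = 13·(-(-sqrt(13)/2 - 1/2))/(6−(-sqrt(13)/2 - 1/2)) = sqrt(13).
= 3.60555128… (decimal).

sqrt(13)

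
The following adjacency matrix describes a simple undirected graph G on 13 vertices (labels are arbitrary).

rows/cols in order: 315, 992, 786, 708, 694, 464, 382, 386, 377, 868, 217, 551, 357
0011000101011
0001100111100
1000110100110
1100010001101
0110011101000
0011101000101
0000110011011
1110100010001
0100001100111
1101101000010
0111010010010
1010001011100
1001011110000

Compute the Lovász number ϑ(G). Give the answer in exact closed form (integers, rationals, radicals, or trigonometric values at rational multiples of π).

Vertex 357 has 6 neighbors: 315, 708, 464, 382, 386, 377.
Vertex 992 has 6 neighbors: 708, 694, 386, 377, 868, 217.
N(868) = {315, 992, 708, 694, 382, 551}, |N(868)| = 6.
deg(694) = 6; N(694) = {992, 786, 464, 382, 386, 868}.
Regular of degree 6 on 13 vertices: Paley(13): SR with (k,λ,μ)=(6,2,3).
spec(A) ≈ [6.0, 1.302776, -2.302776] (distinct, 6 d.p.).
Lovász: ϑ = −13(-sqrt(13)/2 - 1/2)/(6+-(-sqrt(13)/2 - 1/2)) = sqrt(13).
Numerically 3.6056.

sqrt(13)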